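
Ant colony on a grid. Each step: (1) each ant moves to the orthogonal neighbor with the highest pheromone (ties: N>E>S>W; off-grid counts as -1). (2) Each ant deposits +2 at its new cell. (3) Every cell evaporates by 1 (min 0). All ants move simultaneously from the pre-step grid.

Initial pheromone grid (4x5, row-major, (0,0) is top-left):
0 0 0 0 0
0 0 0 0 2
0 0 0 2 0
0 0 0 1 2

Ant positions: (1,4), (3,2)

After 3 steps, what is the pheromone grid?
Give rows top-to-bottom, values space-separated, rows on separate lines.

After step 1: ants at (0,4),(3,3)
  0 0 0 0 1
  0 0 0 0 1
  0 0 0 1 0
  0 0 0 2 1
After step 2: ants at (1,4),(2,3)
  0 0 0 0 0
  0 0 0 0 2
  0 0 0 2 0
  0 0 0 1 0
After step 3: ants at (0,4),(3,3)
  0 0 0 0 1
  0 0 0 0 1
  0 0 0 1 0
  0 0 0 2 0

0 0 0 0 1
0 0 0 0 1
0 0 0 1 0
0 0 0 2 0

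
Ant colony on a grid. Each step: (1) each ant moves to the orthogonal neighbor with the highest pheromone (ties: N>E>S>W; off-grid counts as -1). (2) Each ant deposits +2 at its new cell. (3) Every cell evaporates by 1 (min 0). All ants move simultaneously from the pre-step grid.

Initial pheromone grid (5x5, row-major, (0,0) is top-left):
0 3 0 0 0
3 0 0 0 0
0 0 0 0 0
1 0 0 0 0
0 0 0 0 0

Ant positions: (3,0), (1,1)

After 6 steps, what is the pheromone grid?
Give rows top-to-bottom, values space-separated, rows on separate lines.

After step 1: ants at (2,0),(0,1)
  0 4 0 0 0
  2 0 0 0 0
  1 0 0 0 0
  0 0 0 0 0
  0 0 0 0 0
After step 2: ants at (1,0),(0,2)
  0 3 1 0 0
  3 0 0 0 0
  0 0 0 0 0
  0 0 0 0 0
  0 0 0 0 0
After step 3: ants at (0,0),(0,1)
  1 4 0 0 0
  2 0 0 0 0
  0 0 0 0 0
  0 0 0 0 0
  0 0 0 0 0
After step 4: ants at (0,1),(0,0)
  2 5 0 0 0
  1 0 0 0 0
  0 0 0 0 0
  0 0 0 0 0
  0 0 0 0 0
After step 5: ants at (0,0),(0,1)
  3 6 0 0 0
  0 0 0 0 0
  0 0 0 0 0
  0 0 0 0 0
  0 0 0 0 0
After step 6: ants at (0,1),(0,0)
  4 7 0 0 0
  0 0 0 0 0
  0 0 0 0 0
  0 0 0 0 0
  0 0 0 0 0

4 7 0 0 0
0 0 0 0 0
0 0 0 0 0
0 0 0 0 0
0 0 0 0 0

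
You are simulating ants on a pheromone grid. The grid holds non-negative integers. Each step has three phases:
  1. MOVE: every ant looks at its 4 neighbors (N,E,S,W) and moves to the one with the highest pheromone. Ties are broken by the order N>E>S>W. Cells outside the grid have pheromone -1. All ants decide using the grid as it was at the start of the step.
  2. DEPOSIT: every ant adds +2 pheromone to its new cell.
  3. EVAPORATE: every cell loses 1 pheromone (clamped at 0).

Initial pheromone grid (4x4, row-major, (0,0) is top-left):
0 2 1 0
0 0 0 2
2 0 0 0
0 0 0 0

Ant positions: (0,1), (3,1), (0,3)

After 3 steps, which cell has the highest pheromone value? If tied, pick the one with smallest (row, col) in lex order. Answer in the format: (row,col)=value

Answer: (1,3)=3

Derivation:
Step 1: ant0:(0,1)->E->(0,2) | ant1:(3,1)->N->(2,1) | ant2:(0,3)->S->(1,3)
  grid max=3 at (1,3)
Step 2: ant0:(0,2)->W->(0,1) | ant1:(2,1)->W->(2,0) | ant2:(1,3)->N->(0,3)
  grid max=2 at (0,1)
Step 3: ant0:(0,1)->E->(0,2) | ant1:(2,0)->N->(1,0) | ant2:(0,3)->S->(1,3)
  grid max=3 at (1,3)
Final grid:
  0 1 2 0
  1 0 0 3
  1 0 0 0
  0 0 0 0
Max pheromone 3 at (1,3)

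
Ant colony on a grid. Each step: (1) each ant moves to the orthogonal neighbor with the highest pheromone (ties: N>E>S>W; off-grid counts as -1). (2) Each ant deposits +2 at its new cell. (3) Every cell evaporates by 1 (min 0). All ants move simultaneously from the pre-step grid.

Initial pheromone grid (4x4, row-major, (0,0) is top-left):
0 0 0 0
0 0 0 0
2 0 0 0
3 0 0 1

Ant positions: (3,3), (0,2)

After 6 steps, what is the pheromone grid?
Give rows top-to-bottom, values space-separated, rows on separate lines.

After step 1: ants at (2,3),(0,3)
  0 0 0 1
  0 0 0 0
  1 0 0 1
  2 0 0 0
After step 2: ants at (1,3),(1,3)
  0 0 0 0
  0 0 0 3
  0 0 0 0
  1 0 0 0
After step 3: ants at (0,3),(0,3)
  0 0 0 3
  0 0 0 2
  0 0 0 0
  0 0 0 0
After step 4: ants at (1,3),(1,3)
  0 0 0 2
  0 0 0 5
  0 0 0 0
  0 0 0 0
After step 5: ants at (0,3),(0,3)
  0 0 0 5
  0 0 0 4
  0 0 0 0
  0 0 0 0
After step 6: ants at (1,3),(1,3)
  0 0 0 4
  0 0 0 7
  0 0 0 0
  0 0 0 0

0 0 0 4
0 0 0 7
0 0 0 0
0 0 0 0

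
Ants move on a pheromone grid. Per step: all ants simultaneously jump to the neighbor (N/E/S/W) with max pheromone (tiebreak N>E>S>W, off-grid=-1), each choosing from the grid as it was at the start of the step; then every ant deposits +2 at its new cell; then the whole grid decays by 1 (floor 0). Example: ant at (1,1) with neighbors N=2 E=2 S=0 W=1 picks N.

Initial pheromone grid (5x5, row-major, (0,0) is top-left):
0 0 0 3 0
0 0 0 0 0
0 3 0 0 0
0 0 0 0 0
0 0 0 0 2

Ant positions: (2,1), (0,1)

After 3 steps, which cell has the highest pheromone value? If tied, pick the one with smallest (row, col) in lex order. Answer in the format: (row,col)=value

Answer: (0,3)=2

Derivation:
Step 1: ant0:(2,1)->N->(1,1) | ant1:(0,1)->E->(0,2)
  grid max=2 at (0,3)
Step 2: ant0:(1,1)->S->(2,1) | ant1:(0,2)->E->(0,3)
  grid max=3 at (0,3)
Step 3: ant0:(2,1)->N->(1,1) | ant1:(0,3)->E->(0,4)
  grid max=2 at (0,3)
Final grid:
  0 0 0 2 1
  0 1 0 0 0
  0 2 0 0 0
  0 0 0 0 0
  0 0 0 0 0
Max pheromone 2 at (0,3)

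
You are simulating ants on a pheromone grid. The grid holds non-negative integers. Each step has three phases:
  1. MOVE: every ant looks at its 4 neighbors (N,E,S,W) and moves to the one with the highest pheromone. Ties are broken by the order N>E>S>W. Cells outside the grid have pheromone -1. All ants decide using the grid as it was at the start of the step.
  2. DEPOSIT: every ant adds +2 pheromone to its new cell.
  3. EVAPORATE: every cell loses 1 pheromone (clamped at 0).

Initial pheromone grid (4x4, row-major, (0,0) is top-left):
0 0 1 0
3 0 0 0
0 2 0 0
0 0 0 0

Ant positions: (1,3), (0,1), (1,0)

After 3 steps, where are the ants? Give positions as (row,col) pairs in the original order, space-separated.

Step 1: ant0:(1,3)->N->(0,3) | ant1:(0,1)->E->(0,2) | ant2:(1,0)->N->(0,0)
  grid max=2 at (0,2)
Step 2: ant0:(0,3)->W->(0,2) | ant1:(0,2)->E->(0,3) | ant2:(0,0)->S->(1,0)
  grid max=3 at (0,2)
Step 3: ant0:(0,2)->E->(0,3) | ant1:(0,3)->W->(0,2) | ant2:(1,0)->N->(0,0)
  grid max=4 at (0,2)

(0,3) (0,2) (0,0)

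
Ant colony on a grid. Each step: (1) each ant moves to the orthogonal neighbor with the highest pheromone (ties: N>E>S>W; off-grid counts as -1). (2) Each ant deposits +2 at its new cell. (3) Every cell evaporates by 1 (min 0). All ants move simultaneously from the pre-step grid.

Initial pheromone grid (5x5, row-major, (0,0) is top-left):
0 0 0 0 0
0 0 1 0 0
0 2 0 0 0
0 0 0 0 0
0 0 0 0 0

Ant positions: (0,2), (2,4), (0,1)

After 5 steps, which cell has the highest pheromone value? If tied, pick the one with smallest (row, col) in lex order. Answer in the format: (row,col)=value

Answer: (1,2)=6

Derivation:
Step 1: ant0:(0,2)->S->(1,2) | ant1:(2,4)->N->(1,4) | ant2:(0,1)->E->(0,2)
  grid max=2 at (1,2)
Step 2: ant0:(1,2)->N->(0,2) | ant1:(1,4)->N->(0,4) | ant2:(0,2)->S->(1,2)
  grid max=3 at (1,2)
Step 3: ant0:(0,2)->S->(1,2) | ant1:(0,4)->S->(1,4) | ant2:(1,2)->N->(0,2)
  grid max=4 at (1,2)
Step 4: ant0:(1,2)->N->(0,2) | ant1:(1,4)->N->(0,4) | ant2:(0,2)->S->(1,2)
  grid max=5 at (1,2)
Step 5: ant0:(0,2)->S->(1,2) | ant1:(0,4)->S->(1,4) | ant2:(1,2)->N->(0,2)
  grid max=6 at (1,2)
Final grid:
  0 0 5 0 0
  0 0 6 0 1
  0 0 0 0 0
  0 0 0 0 0
  0 0 0 0 0
Max pheromone 6 at (1,2)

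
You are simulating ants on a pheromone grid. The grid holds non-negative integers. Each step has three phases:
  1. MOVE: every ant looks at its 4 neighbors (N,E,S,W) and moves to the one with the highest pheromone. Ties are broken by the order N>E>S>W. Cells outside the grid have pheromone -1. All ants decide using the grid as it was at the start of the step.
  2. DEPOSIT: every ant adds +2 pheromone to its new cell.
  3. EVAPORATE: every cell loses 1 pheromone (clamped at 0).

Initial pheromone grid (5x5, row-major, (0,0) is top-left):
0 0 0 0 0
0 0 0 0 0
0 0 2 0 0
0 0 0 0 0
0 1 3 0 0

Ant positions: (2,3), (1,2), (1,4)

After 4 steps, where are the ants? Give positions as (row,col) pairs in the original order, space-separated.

Step 1: ant0:(2,3)->W->(2,2) | ant1:(1,2)->S->(2,2) | ant2:(1,4)->N->(0,4)
  grid max=5 at (2,2)
Step 2: ant0:(2,2)->N->(1,2) | ant1:(2,2)->N->(1,2) | ant2:(0,4)->S->(1,4)
  grid max=4 at (2,2)
Step 3: ant0:(1,2)->S->(2,2) | ant1:(1,2)->S->(2,2) | ant2:(1,4)->N->(0,4)
  grid max=7 at (2,2)
Step 4: ant0:(2,2)->N->(1,2) | ant1:(2,2)->N->(1,2) | ant2:(0,4)->S->(1,4)
  grid max=6 at (2,2)

(1,2) (1,2) (1,4)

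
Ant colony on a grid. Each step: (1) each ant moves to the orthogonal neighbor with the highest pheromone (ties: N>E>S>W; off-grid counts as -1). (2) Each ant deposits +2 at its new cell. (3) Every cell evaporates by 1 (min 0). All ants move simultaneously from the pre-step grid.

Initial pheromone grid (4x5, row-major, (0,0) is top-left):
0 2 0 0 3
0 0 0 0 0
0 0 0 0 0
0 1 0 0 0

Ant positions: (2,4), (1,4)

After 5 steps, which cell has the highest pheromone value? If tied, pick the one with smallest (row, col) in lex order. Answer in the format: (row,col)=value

Answer: (0,4)=8

Derivation:
Step 1: ant0:(2,4)->N->(1,4) | ant1:(1,4)->N->(0,4)
  grid max=4 at (0,4)
Step 2: ant0:(1,4)->N->(0,4) | ant1:(0,4)->S->(1,4)
  grid max=5 at (0,4)
Step 3: ant0:(0,4)->S->(1,4) | ant1:(1,4)->N->(0,4)
  grid max=6 at (0,4)
Step 4: ant0:(1,4)->N->(0,4) | ant1:(0,4)->S->(1,4)
  grid max=7 at (0,4)
Step 5: ant0:(0,4)->S->(1,4) | ant1:(1,4)->N->(0,4)
  grid max=8 at (0,4)
Final grid:
  0 0 0 0 8
  0 0 0 0 5
  0 0 0 0 0
  0 0 0 0 0
Max pheromone 8 at (0,4)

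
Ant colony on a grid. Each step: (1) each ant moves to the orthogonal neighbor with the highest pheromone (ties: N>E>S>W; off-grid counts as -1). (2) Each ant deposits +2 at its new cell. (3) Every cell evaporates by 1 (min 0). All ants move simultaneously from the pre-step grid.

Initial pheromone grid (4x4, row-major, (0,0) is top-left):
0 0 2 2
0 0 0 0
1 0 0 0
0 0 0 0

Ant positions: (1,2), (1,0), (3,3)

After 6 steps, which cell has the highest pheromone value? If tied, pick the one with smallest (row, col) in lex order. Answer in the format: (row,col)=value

Step 1: ant0:(1,2)->N->(0,2) | ant1:(1,0)->S->(2,0) | ant2:(3,3)->N->(2,3)
  grid max=3 at (0,2)
Step 2: ant0:(0,2)->E->(0,3) | ant1:(2,0)->N->(1,0) | ant2:(2,3)->N->(1,3)
  grid max=2 at (0,2)
Step 3: ant0:(0,3)->W->(0,2) | ant1:(1,0)->S->(2,0) | ant2:(1,3)->N->(0,3)
  grid max=3 at (0,2)
Step 4: ant0:(0,2)->E->(0,3) | ant1:(2,0)->N->(1,0) | ant2:(0,3)->W->(0,2)
  grid max=4 at (0,2)
Step 5: ant0:(0,3)->W->(0,2) | ant1:(1,0)->S->(2,0) | ant2:(0,2)->E->(0,3)
  grid max=5 at (0,2)
Step 6: ant0:(0,2)->E->(0,3) | ant1:(2,0)->N->(1,0) | ant2:(0,3)->W->(0,2)
  grid max=6 at (0,2)
Final grid:
  0 0 6 6
  1 0 0 0
  1 0 0 0
  0 0 0 0
Max pheromone 6 at (0,2)

Answer: (0,2)=6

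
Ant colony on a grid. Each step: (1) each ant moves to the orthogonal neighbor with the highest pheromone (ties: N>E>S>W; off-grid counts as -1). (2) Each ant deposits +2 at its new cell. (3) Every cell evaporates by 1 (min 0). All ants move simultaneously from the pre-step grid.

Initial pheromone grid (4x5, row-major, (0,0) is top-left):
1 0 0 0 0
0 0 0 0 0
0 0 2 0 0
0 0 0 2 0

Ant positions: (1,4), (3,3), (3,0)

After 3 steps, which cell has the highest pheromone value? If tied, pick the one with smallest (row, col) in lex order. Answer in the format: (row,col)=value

Answer: (0,0)=1

Derivation:
Step 1: ant0:(1,4)->N->(0,4) | ant1:(3,3)->N->(2,3) | ant2:(3,0)->N->(2,0)
  grid max=1 at (0,4)
Step 2: ant0:(0,4)->S->(1,4) | ant1:(2,3)->S->(3,3) | ant2:(2,0)->N->(1,0)
  grid max=2 at (3,3)
Step 3: ant0:(1,4)->N->(0,4) | ant1:(3,3)->N->(2,3) | ant2:(1,0)->N->(0,0)
  grid max=1 at (0,0)
Final grid:
  1 0 0 0 1
  0 0 0 0 0
  0 0 0 1 0
  0 0 0 1 0
Max pheromone 1 at (0,0)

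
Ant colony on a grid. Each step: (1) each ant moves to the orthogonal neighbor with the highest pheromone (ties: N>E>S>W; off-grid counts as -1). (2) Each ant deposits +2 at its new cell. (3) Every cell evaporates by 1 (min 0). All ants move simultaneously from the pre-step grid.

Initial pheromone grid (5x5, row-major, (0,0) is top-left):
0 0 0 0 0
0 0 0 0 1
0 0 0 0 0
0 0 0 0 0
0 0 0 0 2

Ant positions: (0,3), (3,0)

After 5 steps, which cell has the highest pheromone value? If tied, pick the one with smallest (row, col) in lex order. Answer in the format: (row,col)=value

Answer: (0,2)=1

Derivation:
Step 1: ant0:(0,3)->E->(0,4) | ant1:(3,0)->N->(2,0)
  grid max=1 at (0,4)
Step 2: ant0:(0,4)->S->(1,4) | ant1:(2,0)->N->(1,0)
  grid max=1 at (1,0)
Step 3: ant0:(1,4)->N->(0,4) | ant1:(1,0)->N->(0,0)
  grid max=1 at (0,0)
Step 4: ant0:(0,4)->S->(1,4) | ant1:(0,0)->E->(0,1)
  grid max=1 at (0,1)
Step 5: ant0:(1,4)->N->(0,4) | ant1:(0,1)->E->(0,2)
  grid max=1 at (0,2)
Final grid:
  0 0 1 0 1
  0 0 0 0 0
  0 0 0 0 0
  0 0 0 0 0
  0 0 0 0 0
Max pheromone 1 at (0,2)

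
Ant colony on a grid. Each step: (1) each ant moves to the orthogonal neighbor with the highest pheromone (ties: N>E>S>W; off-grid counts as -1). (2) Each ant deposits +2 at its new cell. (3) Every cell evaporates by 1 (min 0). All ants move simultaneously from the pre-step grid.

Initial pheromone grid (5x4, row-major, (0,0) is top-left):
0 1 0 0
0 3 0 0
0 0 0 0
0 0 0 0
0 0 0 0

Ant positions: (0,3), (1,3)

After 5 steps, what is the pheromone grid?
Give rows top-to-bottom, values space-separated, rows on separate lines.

After step 1: ants at (1,3),(0,3)
  0 0 0 1
  0 2 0 1
  0 0 0 0
  0 0 0 0
  0 0 0 0
After step 2: ants at (0,3),(1,3)
  0 0 0 2
  0 1 0 2
  0 0 0 0
  0 0 0 0
  0 0 0 0
After step 3: ants at (1,3),(0,3)
  0 0 0 3
  0 0 0 3
  0 0 0 0
  0 0 0 0
  0 0 0 0
After step 4: ants at (0,3),(1,3)
  0 0 0 4
  0 0 0 4
  0 0 0 0
  0 0 0 0
  0 0 0 0
After step 5: ants at (1,3),(0,3)
  0 0 0 5
  0 0 0 5
  0 0 0 0
  0 0 0 0
  0 0 0 0

0 0 0 5
0 0 0 5
0 0 0 0
0 0 0 0
0 0 0 0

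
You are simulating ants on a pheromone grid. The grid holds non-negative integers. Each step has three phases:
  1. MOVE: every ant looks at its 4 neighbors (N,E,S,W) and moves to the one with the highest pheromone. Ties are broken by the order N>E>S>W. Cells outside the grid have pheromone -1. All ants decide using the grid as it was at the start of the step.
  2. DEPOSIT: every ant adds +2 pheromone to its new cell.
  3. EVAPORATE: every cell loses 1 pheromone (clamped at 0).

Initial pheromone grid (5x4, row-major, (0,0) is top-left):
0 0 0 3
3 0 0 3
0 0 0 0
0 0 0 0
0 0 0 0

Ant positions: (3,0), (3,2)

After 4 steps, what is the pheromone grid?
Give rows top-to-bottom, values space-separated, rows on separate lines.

After step 1: ants at (2,0),(2,2)
  0 0 0 2
  2 0 0 2
  1 0 1 0
  0 0 0 0
  0 0 0 0
After step 2: ants at (1,0),(1,2)
  0 0 0 1
  3 0 1 1
  0 0 0 0
  0 0 0 0
  0 0 0 0
After step 3: ants at (0,0),(1,3)
  1 0 0 0
  2 0 0 2
  0 0 0 0
  0 0 0 0
  0 0 0 0
After step 4: ants at (1,0),(0,3)
  0 0 0 1
  3 0 0 1
  0 0 0 0
  0 0 0 0
  0 0 0 0

0 0 0 1
3 0 0 1
0 0 0 0
0 0 0 0
0 0 0 0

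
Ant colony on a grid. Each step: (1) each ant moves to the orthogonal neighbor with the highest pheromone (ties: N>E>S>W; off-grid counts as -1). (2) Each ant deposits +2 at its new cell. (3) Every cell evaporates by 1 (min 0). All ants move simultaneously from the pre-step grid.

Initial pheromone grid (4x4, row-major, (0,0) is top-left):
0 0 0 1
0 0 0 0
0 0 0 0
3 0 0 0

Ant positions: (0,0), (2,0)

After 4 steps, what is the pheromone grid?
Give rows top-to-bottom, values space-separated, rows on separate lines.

After step 1: ants at (0,1),(3,0)
  0 1 0 0
  0 0 0 0
  0 0 0 0
  4 0 0 0
After step 2: ants at (0,2),(2,0)
  0 0 1 0
  0 0 0 0
  1 0 0 0
  3 0 0 0
After step 3: ants at (0,3),(3,0)
  0 0 0 1
  0 0 0 0
  0 0 0 0
  4 0 0 0
After step 4: ants at (1,3),(2,0)
  0 0 0 0
  0 0 0 1
  1 0 0 0
  3 0 0 0

0 0 0 0
0 0 0 1
1 0 0 0
3 0 0 0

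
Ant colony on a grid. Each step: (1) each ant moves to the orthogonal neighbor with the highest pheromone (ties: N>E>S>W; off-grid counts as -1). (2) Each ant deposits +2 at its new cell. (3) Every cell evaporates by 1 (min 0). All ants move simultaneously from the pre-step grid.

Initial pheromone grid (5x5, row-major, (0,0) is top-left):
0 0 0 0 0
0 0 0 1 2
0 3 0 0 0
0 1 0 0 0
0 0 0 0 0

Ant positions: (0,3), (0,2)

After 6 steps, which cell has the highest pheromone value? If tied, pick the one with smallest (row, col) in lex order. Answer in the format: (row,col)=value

Answer: (1,3)=7

Derivation:
Step 1: ant0:(0,3)->S->(1,3) | ant1:(0,2)->E->(0,3)
  grid max=2 at (1,3)
Step 2: ant0:(1,3)->N->(0,3) | ant1:(0,3)->S->(1,3)
  grid max=3 at (1,3)
Step 3: ant0:(0,3)->S->(1,3) | ant1:(1,3)->N->(0,3)
  grid max=4 at (1,3)
Step 4: ant0:(1,3)->N->(0,3) | ant1:(0,3)->S->(1,3)
  grid max=5 at (1,3)
Step 5: ant0:(0,3)->S->(1,3) | ant1:(1,3)->N->(0,3)
  grid max=6 at (1,3)
Step 6: ant0:(1,3)->N->(0,3) | ant1:(0,3)->S->(1,3)
  grid max=7 at (1,3)
Final grid:
  0 0 0 6 0
  0 0 0 7 0
  0 0 0 0 0
  0 0 0 0 0
  0 0 0 0 0
Max pheromone 7 at (1,3)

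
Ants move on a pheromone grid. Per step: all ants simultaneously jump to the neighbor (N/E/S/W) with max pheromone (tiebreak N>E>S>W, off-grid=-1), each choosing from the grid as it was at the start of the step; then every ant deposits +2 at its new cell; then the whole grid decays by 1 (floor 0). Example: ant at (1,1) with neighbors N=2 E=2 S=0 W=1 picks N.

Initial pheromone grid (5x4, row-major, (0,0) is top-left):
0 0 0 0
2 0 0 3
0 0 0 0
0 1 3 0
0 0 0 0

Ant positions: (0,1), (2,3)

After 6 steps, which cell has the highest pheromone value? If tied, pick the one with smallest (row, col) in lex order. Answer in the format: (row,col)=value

Step 1: ant0:(0,1)->E->(0,2) | ant1:(2,3)->N->(1,3)
  grid max=4 at (1,3)
Step 2: ant0:(0,2)->E->(0,3) | ant1:(1,3)->N->(0,3)
  grid max=3 at (0,3)
Step 3: ant0:(0,3)->S->(1,3) | ant1:(0,3)->S->(1,3)
  grid max=6 at (1,3)
Step 4: ant0:(1,3)->N->(0,3) | ant1:(1,3)->N->(0,3)
  grid max=5 at (0,3)
Step 5: ant0:(0,3)->S->(1,3) | ant1:(0,3)->S->(1,3)
  grid max=8 at (1,3)
Step 6: ant0:(1,3)->N->(0,3) | ant1:(1,3)->N->(0,3)
  grid max=7 at (0,3)
Final grid:
  0 0 0 7
  0 0 0 7
  0 0 0 0
  0 0 0 0
  0 0 0 0
Max pheromone 7 at (0,3)

Answer: (0,3)=7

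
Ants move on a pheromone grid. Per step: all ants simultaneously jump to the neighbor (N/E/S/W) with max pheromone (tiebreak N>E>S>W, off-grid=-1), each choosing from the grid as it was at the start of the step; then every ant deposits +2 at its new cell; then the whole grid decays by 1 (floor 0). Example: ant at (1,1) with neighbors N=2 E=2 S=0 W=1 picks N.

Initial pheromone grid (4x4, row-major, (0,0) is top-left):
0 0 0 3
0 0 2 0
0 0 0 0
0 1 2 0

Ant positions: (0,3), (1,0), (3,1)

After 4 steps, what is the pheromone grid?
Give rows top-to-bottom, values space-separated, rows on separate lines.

After step 1: ants at (1,3),(0,0),(3,2)
  1 0 0 2
  0 0 1 1
  0 0 0 0
  0 0 3 0
After step 2: ants at (0,3),(0,1),(2,2)
  0 1 0 3
  0 0 0 0
  0 0 1 0
  0 0 2 0
After step 3: ants at (1,3),(0,2),(3,2)
  0 0 1 2
  0 0 0 1
  0 0 0 0
  0 0 3 0
After step 4: ants at (0,3),(0,3),(2,2)
  0 0 0 5
  0 0 0 0
  0 0 1 0
  0 0 2 0

0 0 0 5
0 0 0 0
0 0 1 0
0 0 2 0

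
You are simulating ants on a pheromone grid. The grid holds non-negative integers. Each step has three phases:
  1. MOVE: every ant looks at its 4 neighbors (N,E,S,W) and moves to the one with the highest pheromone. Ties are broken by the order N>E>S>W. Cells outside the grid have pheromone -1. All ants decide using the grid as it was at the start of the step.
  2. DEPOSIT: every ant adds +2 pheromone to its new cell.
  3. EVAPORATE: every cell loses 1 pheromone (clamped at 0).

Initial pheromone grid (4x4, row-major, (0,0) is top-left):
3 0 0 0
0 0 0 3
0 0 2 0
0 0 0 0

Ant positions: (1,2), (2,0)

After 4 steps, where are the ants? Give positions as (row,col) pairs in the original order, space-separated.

Step 1: ant0:(1,2)->E->(1,3) | ant1:(2,0)->N->(1,0)
  grid max=4 at (1,3)
Step 2: ant0:(1,3)->N->(0,3) | ant1:(1,0)->N->(0,0)
  grid max=3 at (0,0)
Step 3: ant0:(0,3)->S->(1,3) | ant1:(0,0)->E->(0,1)
  grid max=4 at (1,3)
Step 4: ant0:(1,3)->N->(0,3) | ant1:(0,1)->W->(0,0)
  grid max=3 at (0,0)

(0,3) (0,0)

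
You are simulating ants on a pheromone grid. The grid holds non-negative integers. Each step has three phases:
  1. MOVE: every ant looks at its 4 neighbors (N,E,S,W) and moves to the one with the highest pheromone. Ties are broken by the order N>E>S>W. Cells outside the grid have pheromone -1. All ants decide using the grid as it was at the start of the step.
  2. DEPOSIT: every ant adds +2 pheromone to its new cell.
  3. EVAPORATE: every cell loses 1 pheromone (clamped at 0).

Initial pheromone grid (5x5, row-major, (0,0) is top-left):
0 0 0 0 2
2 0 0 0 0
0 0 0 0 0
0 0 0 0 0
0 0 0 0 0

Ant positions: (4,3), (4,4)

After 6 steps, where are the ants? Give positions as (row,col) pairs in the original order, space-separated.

Step 1: ant0:(4,3)->N->(3,3) | ant1:(4,4)->N->(3,4)
  grid max=1 at (0,4)
Step 2: ant0:(3,3)->E->(3,4) | ant1:(3,4)->W->(3,3)
  grid max=2 at (3,3)
Step 3: ant0:(3,4)->W->(3,3) | ant1:(3,3)->E->(3,4)
  grid max=3 at (3,3)
Step 4: ant0:(3,3)->E->(3,4) | ant1:(3,4)->W->(3,3)
  grid max=4 at (3,3)
Step 5: ant0:(3,4)->W->(3,3) | ant1:(3,3)->E->(3,4)
  grid max=5 at (3,3)
Step 6: ant0:(3,3)->E->(3,4) | ant1:(3,4)->W->(3,3)
  grid max=6 at (3,3)

(3,4) (3,3)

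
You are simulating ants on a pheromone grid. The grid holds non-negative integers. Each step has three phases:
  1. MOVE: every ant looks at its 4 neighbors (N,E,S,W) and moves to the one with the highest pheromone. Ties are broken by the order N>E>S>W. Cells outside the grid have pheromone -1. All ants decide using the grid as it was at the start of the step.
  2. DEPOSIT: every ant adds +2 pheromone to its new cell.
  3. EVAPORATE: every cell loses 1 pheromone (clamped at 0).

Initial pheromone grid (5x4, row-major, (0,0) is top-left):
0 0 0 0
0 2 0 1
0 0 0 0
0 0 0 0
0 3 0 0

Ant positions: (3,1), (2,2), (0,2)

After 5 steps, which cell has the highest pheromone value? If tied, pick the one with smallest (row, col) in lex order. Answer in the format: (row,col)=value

Step 1: ant0:(3,1)->S->(4,1) | ant1:(2,2)->N->(1,2) | ant2:(0,2)->E->(0,3)
  grid max=4 at (4,1)
Step 2: ant0:(4,1)->N->(3,1) | ant1:(1,2)->W->(1,1) | ant2:(0,3)->S->(1,3)
  grid max=3 at (4,1)
Step 3: ant0:(3,1)->S->(4,1) | ant1:(1,1)->N->(0,1) | ant2:(1,3)->N->(0,3)
  grid max=4 at (4,1)
Step 4: ant0:(4,1)->N->(3,1) | ant1:(0,1)->S->(1,1) | ant2:(0,3)->S->(1,3)
  grid max=3 at (4,1)
Step 5: ant0:(3,1)->S->(4,1) | ant1:(1,1)->N->(0,1) | ant2:(1,3)->N->(0,3)
  grid max=4 at (4,1)
Final grid:
  0 1 0 1
  0 1 0 0
  0 0 0 0
  0 0 0 0
  0 4 0 0
Max pheromone 4 at (4,1)

Answer: (4,1)=4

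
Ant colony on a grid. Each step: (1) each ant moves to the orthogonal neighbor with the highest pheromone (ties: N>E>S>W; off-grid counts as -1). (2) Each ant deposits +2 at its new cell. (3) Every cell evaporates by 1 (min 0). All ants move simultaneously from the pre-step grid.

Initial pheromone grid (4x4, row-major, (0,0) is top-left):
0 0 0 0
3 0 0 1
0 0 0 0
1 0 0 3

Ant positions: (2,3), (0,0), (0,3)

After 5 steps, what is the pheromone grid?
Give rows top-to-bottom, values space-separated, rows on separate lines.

After step 1: ants at (3,3),(1,0),(1,3)
  0 0 0 0
  4 0 0 2
  0 0 0 0
  0 0 0 4
After step 2: ants at (2,3),(0,0),(0,3)
  1 0 0 1
  3 0 0 1
  0 0 0 1
  0 0 0 3
After step 3: ants at (3,3),(1,0),(1,3)
  0 0 0 0
  4 0 0 2
  0 0 0 0
  0 0 0 4
After step 4: ants at (2,3),(0,0),(0,3)
  1 0 0 1
  3 0 0 1
  0 0 0 1
  0 0 0 3
After step 5: ants at (3,3),(1,0),(1,3)
  0 0 0 0
  4 0 0 2
  0 0 0 0
  0 0 0 4

0 0 0 0
4 0 0 2
0 0 0 0
0 0 0 4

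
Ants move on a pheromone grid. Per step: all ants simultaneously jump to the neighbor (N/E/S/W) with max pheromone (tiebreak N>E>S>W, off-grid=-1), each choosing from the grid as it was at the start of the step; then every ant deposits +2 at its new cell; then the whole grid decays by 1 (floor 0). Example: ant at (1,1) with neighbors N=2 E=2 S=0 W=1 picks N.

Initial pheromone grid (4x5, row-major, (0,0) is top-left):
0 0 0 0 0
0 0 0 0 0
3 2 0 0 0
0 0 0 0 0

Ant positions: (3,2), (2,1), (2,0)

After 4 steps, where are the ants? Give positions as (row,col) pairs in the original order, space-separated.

Step 1: ant0:(3,2)->N->(2,2) | ant1:(2,1)->W->(2,0) | ant2:(2,0)->E->(2,1)
  grid max=4 at (2,0)
Step 2: ant0:(2,2)->W->(2,1) | ant1:(2,0)->E->(2,1) | ant2:(2,1)->W->(2,0)
  grid max=6 at (2,1)
Step 3: ant0:(2,1)->W->(2,0) | ant1:(2,1)->W->(2,0) | ant2:(2,0)->E->(2,1)
  grid max=8 at (2,0)
Step 4: ant0:(2,0)->E->(2,1) | ant1:(2,0)->E->(2,1) | ant2:(2,1)->W->(2,0)
  grid max=10 at (2,1)

(2,1) (2,1) (2,0)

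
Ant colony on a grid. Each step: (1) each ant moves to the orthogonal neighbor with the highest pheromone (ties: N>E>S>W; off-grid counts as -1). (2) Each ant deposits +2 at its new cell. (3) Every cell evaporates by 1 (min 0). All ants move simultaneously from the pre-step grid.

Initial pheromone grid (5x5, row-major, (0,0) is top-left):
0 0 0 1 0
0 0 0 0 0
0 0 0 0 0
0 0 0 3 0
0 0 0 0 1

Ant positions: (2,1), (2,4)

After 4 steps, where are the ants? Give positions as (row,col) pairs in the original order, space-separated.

Step 1: ant0:(2,1)->N->(1,1) | ant1:(2,4)->N->(1,4)
  grid max=2 at (3,3)
Step 2: ant0:(1,1)->N->(0,1) | ant1:(1,4)->N->(0,4)
  grid max=1 at (0,1)
Step 3: ant0:(0,1)->E->(0,2) | ant1:(0,4)->S->(1,4)
  grid max=1 at (0,2)
Step 4: ant0:(0,2)->E->(0,3) | ant1:(1,4)->N->(0,4)
  grid max=1 at (0,3)

(0,3) (0,4)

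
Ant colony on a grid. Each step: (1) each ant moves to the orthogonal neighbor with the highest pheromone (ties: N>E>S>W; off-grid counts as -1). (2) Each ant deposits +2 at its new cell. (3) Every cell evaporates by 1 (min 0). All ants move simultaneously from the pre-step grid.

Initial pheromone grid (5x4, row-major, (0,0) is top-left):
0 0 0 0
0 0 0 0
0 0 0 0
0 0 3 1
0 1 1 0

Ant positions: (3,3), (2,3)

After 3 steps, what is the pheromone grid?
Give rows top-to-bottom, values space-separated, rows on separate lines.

After step 1: ants at (3,2),(3,3)
  0 0 0 0
  0 0 0 0
  0 0 0 0
  0 0 4 2
  0 0 0 0
After step 2: ants at (3,3),(3,2)
  0 0 0 0
  0 0 0 0
  0 0 0 0
  0 0 5 3
  0 0 0 0
After step 3: ants at (3,2),(3,3)
  0 0 0 0
  0 0 0 0
  0 0 0 0
  0 0 6 4
  0 0 0 0

0 0 0 0
0 0 0 0
0 0 0 0
0 0 6 4
0 0 0 0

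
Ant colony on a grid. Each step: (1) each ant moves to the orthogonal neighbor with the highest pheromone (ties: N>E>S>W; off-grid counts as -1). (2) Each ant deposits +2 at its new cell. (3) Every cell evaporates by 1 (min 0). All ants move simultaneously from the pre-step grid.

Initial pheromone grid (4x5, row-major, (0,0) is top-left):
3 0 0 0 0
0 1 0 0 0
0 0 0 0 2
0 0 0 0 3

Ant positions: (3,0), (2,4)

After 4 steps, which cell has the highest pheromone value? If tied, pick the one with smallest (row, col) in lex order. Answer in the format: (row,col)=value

Answer: (3,4)=3

Derivation:
Step 1: ant0:(3,0)->N->(2,0) | ant1:(2,4)->S->(3,4)
  grid max=4 at (3,4)
Step 2: ant0:(2,0)->N->(1,0) | ant1:(3,4)->N->(2,4)
  grid max=3 at (3,4)
Step 3: ant0:(1,0)->N->(0,0) | ant1:(2,4)->S->(3,4)
  grid max=4 at (3,4)
Step 4: ant0:(0,0)->E->(0,1) | ant1:(3,4)->N->(2,4)
  grid max=3 at (3,4)
Final grid:
  1 1 0 0 0
  0 0 0 0 0
  0 0 0 0 2
  0 0 0 0 3
Max pheromone 3 at (3,4)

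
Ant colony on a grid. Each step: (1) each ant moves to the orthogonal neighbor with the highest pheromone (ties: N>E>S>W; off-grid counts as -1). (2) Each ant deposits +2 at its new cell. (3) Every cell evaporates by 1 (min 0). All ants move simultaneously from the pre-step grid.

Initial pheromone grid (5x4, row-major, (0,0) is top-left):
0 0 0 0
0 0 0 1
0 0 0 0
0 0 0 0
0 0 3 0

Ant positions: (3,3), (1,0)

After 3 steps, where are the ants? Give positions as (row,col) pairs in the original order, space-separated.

Step 1: ant0:(3,3)->N->(2,3) | ant1:(1,0)->N->(0,0)
  grid max=2 at (4,2)
Step 2: ant0:(2,3)->N->(1,3) | ant1:(0,0)->E->(0,1)
  grid max=1 at (0,1)
Step 3: ant0:(1,3)->N->(0,3) | ant1:(0,1)->E->(0,2)
  grid max=1 at (0,2)

(0,3) (0,2)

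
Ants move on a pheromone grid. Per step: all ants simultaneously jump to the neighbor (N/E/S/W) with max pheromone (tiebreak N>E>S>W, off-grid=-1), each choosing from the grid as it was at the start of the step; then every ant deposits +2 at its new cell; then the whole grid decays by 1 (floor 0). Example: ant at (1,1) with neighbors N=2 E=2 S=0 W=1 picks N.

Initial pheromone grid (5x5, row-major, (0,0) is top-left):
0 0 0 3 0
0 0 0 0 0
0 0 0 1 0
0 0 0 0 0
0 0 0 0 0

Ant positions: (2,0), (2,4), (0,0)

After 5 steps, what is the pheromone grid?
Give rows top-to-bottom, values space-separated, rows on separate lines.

After step 1: ants at (1,0),(2,3),(0,1)
  0 1 0 2 0
  1 0 0 0 0
  0 0 0 2 0
  0 0 0 0 0
  0 0 0 0 0
After step 2: ants at (0,0),(1,3),(0,2)
  1 0 1 1 0
  0 0 0 1 0
  0 0 0 1 0
  0 0 0 0 0
  0 0 0 0 0
After step 3: ants at (0,1),(0,3),(0,3)
  0 1 0 4 0
  0 0 0 0 0
  0 0 0 0 0
  0 0 0 0 0
  0 0 0 0 0
After step 4: ants at (0,2),(0,4),(0,4)
  0 0 1 3 3
  0 0 0 0 0
  0 0 0 0 0
  0 0 0 0 0
  0 0 0 0 0
After step 5: ants at (0,3),(0,3),(0,3)
  0 0 0 8 2
  0 0 0 0 0
  0 0 0 0 0
  0 0 0 0 0
  0 0 0 0 0

0 0 0 8 2
0 0 0 0 0
0 0 0 0 0
0 0 0 0 0
0 0 0 0 0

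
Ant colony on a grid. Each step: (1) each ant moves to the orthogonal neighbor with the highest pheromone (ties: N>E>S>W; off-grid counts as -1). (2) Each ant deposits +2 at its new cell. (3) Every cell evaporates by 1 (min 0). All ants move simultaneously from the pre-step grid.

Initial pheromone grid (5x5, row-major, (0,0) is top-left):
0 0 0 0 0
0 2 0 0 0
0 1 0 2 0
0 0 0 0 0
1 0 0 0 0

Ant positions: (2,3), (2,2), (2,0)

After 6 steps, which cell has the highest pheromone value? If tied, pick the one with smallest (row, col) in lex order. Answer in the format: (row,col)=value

Answer: (2,3)=8

Derivation:
Step 1: ant0:(2,3)->N->(1,3) | ant1:(2,2)->E->(2,3) | ant2:(2,0)->E->(2,1)
  grid max=3 at (2,3)
Step 2: ant0:(1,3)->S->(2,3) | ant1:(2,3)->N->(1,3) | ant2:(2,1)->N->(1,1)
  grid max=4 at (2,3)
Step 3: ant0:(2,3)->N->(1,3) | ant1:(1,3)->S->(2,3) | ant2:(1,1)->S->(2,1)
  grid max=5 at (2,3)
Step 4: ant0:(1,3)->S->(2,3) | ant1:(2,3)->N->(1,3) | ant2:(2,1)->N->(1,1)
  grid max=6 at (2,3)
Step 5: ant0:(2,3)->N->(1,3) | ant1:(1,3)->S->(2,3) | ant2:(1,1)->S->(2,1)
  grid max=7 at (2,3)
Step 6: ant0:(1,3)->S->(2,3) | ant1:(2,3)->N->(1,3) | ant2:(2,1)->N->(1,1)
  grid max=8 at (2,3)
Final grid:
  0 0 0 0 0
  0 2 0 6 0
  0 1 0 8 0
  0 0 0 0 0
  0 0 0 0 0
Max pheromone 8 at (2,3)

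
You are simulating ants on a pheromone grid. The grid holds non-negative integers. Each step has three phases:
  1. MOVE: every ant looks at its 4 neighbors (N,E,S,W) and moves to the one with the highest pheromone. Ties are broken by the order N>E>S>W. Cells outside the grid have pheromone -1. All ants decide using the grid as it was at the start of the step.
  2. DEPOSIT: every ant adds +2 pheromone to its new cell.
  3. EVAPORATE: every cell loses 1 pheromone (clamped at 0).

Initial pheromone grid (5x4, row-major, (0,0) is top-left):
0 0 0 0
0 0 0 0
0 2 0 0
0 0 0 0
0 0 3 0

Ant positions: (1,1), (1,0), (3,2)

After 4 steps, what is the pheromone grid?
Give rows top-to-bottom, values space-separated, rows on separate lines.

After step 1: ants at (2,1),(0,0),(4,2)
  1 0 0 0
  0 0 0 0
  0 3 0 0
  0 0 0 0
  0 0 4 0
After step 2: ants at (1,1),(0,1),(3,2)
  0 1 0 0
  0 1 0 0
  0 2 0 0
  0 0 1 0
  0 0 3 0
After step 3: ants at (2,1),(1,1),(4,2)
  0 0 0 0
  0 2 0 0
  0 3 0 0
  0 0 0 0
  0 0 4 0
After step 4: ants at (1,1),(2,1),(3,2)
  0 0 0 0
  0 3 0 0
  0 4 0 0
  0 0 1 0
  0 0 3 0

0 0 0 0
0 3 0 0
0 4 0 0
0 0 1 0
0 0 3 0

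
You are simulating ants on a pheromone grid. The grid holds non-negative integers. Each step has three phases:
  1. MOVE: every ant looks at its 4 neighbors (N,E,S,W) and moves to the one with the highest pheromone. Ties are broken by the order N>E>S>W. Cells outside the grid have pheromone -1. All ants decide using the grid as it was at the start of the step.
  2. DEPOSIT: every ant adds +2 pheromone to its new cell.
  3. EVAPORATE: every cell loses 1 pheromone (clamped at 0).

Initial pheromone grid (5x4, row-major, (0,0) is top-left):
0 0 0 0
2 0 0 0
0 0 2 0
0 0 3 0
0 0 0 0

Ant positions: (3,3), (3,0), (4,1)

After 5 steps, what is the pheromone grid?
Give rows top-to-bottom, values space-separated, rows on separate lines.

After step 1: ants at (3,2),(2,0),(3,1)
  0 0 0 0
  1 0 0 0
  1 0 1 0
  0 1 4 0
  0 0 0 0
After step 2: ants at (2,2),(1,0),(3,2)
  0 0 0 0
  2 0 0 0
  0 0 2 0
  0 0 5 0
  0 0 0 0
After step 3: ants at (3,2),(0,0),(2,2)
  1 0 0 0
  1 0 0 0
  0 0 3 0
  0 0 6 0
  0 0 0 0
After step 4: ants at (2,2),(1,0),(3,2)
  0 0 0 0
  2 0 0 0
  0 0 4 0
  0 0 7 0
  0 0 0 0
After step 5: ants at (3,2),(0,0),(2,2)
  1 0 0 0
  1 0 0 0
  0 0 5 0
  0 0 8 0
  0 0 0 0

1 0 0 0
1 0 0 0
0 0 5 0
0 0 8 0
0 0 0 0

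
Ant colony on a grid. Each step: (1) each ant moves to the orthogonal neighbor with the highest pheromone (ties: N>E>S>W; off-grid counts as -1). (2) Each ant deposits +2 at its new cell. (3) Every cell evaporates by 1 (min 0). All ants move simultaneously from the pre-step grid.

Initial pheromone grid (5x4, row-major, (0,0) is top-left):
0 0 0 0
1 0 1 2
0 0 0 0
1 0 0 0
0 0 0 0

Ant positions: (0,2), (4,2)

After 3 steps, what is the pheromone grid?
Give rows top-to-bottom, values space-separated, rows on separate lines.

After step 1: ants at (1,2),(3,2)
  0 0 0 0
  0 0 2 1
  0 0 0 0
  0 0 1 0
  0 0 0 0
After step 2: ants at (1,3),(2,2)
  0 0 0 0
  0 0 1 2
  0 0 1 0
  0 0 0 0
  0 0 0 0
After step 3: ants at (1,2),(1,2)
  0 0 0 0
  0 0 4 1
  0 0 0 0
  0 0 0 0
  0 0 0 0

0 0 0 0
0 0 4 1
0 0 0 0
0 0 0 0
0 0 0 0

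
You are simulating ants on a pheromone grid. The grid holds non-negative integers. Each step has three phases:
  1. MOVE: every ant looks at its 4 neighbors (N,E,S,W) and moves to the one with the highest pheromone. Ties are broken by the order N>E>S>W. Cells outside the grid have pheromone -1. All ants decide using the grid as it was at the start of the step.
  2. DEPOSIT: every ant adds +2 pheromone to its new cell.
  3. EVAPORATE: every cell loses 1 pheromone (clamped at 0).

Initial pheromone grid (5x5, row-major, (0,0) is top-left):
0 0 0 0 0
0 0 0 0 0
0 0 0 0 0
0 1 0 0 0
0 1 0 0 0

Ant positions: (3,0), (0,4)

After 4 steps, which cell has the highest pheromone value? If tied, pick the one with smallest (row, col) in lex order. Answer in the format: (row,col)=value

Answer: (0,4)=1

Derivation:
Step 1: ant0:(3,0)->E->(3,1) | ant1:(0,4)->S->(1,4)
  grid max=2 at (3,1)
Step 2: ant0:(3,1)->N->(2,1) | ant1:(1,4)->N->(0,4)
  grid max=1 at (0,4)
Step 3: ant0:(2,1)->S->(3,1) | ant1:(0,4)->S->(1,4)
  grid max=2 at (3,1)
Step 4: ant0:(3,1)->N->(2,1) | ant1:(1,4)->N->(0,4)
  grid max=1 at (0,4)
Final grid:
  0 0 0 0 1
  0 0 0 0 0
  0 1 0 0 0
  0 1 0 0 0
  0 0 0 0 0
Max pheromone 1 at (0,4)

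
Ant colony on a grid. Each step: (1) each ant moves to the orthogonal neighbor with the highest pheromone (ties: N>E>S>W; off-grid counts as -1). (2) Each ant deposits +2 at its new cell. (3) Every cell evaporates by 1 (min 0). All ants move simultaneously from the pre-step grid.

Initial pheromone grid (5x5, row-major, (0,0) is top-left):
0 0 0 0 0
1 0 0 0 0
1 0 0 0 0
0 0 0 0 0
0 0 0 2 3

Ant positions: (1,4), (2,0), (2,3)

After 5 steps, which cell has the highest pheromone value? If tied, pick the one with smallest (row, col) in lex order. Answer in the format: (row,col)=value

Answer: (0,4)=5

Derivation:
Step 1: ant0:(1,4)->N->(0,4) | ant1:(2,0)->N->(1,0) | ant2:(2,3)->N->(1,3)
  grid max=2 at (1,0)
Step 2: ant0:(0,4)->S->(1,4) | ant1:(1,0)->N->(0,0) | ant2:(1,3)->N->(0,3)
  grid max=1 at (0,0)
Step 3: ant0:(1,4)->N->(0,4) | ant1:(0,0)->S->(1,0) | ant2:(0,3)->E->(0,4)
  grid max=3 at (0,4)
Step 4: ant0:(0,4)->S->(1,4) | ant1:(1,0)->N->(0,0) | ant2:(0,4)->S->(1,4)
  grid max=3 at (1,4)
Step 5: ant0:(1,4)->N->(0,4) | ant1:(0,0)->S->(1,0) | ant2:(1,4)->N->(0,4)
  grid max=5 at (0,4)
Final grid:
  0 0 0 0 5
  2 0 0 0 2
  0 0 0 0 0
  0 0 0 0 0
  0 0 0 0 0
Max pheromone 5 at (0,4)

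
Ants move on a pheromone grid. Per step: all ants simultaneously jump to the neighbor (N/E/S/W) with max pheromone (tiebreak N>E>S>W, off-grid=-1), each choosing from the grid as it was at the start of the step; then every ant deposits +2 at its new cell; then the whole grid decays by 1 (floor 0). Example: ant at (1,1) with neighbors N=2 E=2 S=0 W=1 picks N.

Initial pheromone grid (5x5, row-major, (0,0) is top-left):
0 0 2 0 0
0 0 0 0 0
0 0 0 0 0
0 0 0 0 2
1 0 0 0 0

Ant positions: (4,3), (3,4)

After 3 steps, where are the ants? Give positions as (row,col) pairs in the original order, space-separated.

Step 1: ant0:(4,3)->N->(3,3) | ant1:(3,4)->N->(2,4)
  grid max=1 at (0,2)
Step 2: ant0:(3,3)->E->(3,4) | ant1:(2,4)->S->(3,4)
  grid max=4 at (3,4)
Step 3: ant0:(3,4)->N->(2,4) | ant1:(3,4)->N->(2,4)
  grid max=3 at (2,4)

(2,4) (2,4)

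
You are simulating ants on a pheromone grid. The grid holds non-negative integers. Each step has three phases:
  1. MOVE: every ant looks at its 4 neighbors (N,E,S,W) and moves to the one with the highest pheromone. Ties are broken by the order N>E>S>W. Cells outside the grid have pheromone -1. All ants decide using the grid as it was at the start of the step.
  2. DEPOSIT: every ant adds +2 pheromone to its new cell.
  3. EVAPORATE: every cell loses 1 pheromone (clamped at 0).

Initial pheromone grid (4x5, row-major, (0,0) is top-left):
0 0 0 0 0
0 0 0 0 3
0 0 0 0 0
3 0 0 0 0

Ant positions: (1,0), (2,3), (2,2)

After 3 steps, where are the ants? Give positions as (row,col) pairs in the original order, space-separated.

Step 1: ant0:(1,0)->N->(0,0) | ant1:(2,3)->N->(1,3) | ant2:(2,2)->N->(1,2)
  grid max=2 at (1,4)
Step 2: ant0:(0,0)->E->(0,1) | ant1:(1,3)->E->(1,4) | ant2:(1,2)->E->(1,3)
  grid max=3 at (1,4)
Step 3: ant0:(0,1)->E->(0,2) | ant1:(1,4)->W->(1,3) | ant2:(1,3)->E->(1,4)
  grid max=4 at (1,4)

(0,2) (1,3) (1,4)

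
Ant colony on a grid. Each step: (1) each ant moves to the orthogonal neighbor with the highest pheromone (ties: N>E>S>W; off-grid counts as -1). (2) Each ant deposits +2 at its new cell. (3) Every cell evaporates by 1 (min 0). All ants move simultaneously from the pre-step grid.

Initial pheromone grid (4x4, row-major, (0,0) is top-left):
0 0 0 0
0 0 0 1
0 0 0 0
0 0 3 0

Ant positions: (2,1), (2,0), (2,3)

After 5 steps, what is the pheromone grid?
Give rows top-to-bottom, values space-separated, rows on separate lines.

After step 1: ants at (1,1),(1,0),(1,3)
  0 0 0 0
  1 1 0 2
  0 0 0 0
  0 0 2 0
After step 2: ants at (1,0),(1,1),(0,3)
  0 0 0 1
  2 2 0 1
  0 0 0 0
  0 0 1 0
After step 3: ants at (1,1),(1,0),(1,3)
  0 0 0 0
  3 3 0 2
  0 0 0 0
  0 0 0 0
After step 4: ants at (1,0),(1,1),(0,3)
  0 0 0 1
  4 4 0 1
  0 0 0 0
  0 0 0 0
After step 5: ants at (1,1),(1,0),(1,3)
  0 0 0 0
  5 5 0 2
  0 0 0 0
  0 0 0 0

0 0 0 0
5 5 0 2
0 0 0 0
0 0 0 0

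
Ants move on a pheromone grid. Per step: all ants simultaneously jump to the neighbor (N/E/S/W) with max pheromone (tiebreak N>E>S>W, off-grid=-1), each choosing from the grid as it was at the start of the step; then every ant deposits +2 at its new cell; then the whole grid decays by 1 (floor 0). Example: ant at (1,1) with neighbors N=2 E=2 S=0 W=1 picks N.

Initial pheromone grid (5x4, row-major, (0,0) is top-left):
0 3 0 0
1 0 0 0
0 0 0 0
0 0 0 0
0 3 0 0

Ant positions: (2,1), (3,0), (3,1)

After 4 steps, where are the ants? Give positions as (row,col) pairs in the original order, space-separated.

Step 1: ant0:(2,1)->N->(1,1) | ant1:(3,0)->N->(2,0) | ant2:(3,1)->S->(4,1)
  grid max=4 at (4,1)
Step 2: ant0:(1,1)->N->(0,1) | ant1:(2,0)->N->(1,0) | ant2:(4,1)->N->(3,1)
  grid max=3 at (0,1)
Step 3: ant0:(0,1)->E->(0,2) | ant1:(1,0)->N->(0,0) | ant2:(3,1)->S->(4,1)
  grid max=4 at (4,1)
Step 4: ant0:(0,2)->W->(0,1) | ant1:(0,0)->E->(0,1) | ant2:(4,1)->N->(3,1)
  grid max=5 at (0,1)

(0,1) (0,1) (3,1)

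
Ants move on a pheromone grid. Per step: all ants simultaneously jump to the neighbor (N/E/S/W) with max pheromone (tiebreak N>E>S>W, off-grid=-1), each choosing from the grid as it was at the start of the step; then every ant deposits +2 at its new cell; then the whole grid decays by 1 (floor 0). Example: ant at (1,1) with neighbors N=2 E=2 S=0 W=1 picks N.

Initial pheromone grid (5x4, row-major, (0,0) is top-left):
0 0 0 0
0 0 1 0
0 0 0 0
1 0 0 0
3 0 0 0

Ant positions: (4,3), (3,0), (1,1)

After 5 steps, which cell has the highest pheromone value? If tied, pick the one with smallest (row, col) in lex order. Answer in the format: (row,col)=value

Answer: (1,2)=4

Derivation:
Step 1: ant0:(4,3)->N->(3,3) | ant1:(3,0)->S->(4,0) | ant2:(1,1)->E->(1,2)
  grid max=4 at (4,0)
Step 2: ant0:(3,3)->N->(2,3) | ant1:(4,0)->N->(3,0) | ant2:(1,2)->N->(0,2)
  grid max=3 at (4,0)
Step 3: ant0:(2,3)->N->(1,3) | ant1:(3,0)->S->(4,0) | ant2:(0,2)->S->(1,2)
  grid max=4 at (4,0)
Step 4: ant0:(1,3)->W->(1,2) | ant1:(4,0)->N->(3,0) | ant2:(1,2)->E->(1,3)
  grid max=3 at (1,2)
Step 5: ant0:(1,2)->E->(1,3) | ant1:(3,0)->S->(4,0) | ant2:(1,3)->W->(1,2)
  grid max=4 at (1,2)
Final grid:
  0 0 0 0
  0 0 4 3
  0 0 0 0
  0 0 0 0
  4 0 0 0
Max pheromone 4 at (1,2)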